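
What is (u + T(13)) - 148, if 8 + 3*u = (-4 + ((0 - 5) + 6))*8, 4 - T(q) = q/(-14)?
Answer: -6457/42 ≈ -153.74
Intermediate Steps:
T(q) = 4 + q/14 (T(q) = 4 - q/(-14) = 4 - q*(-1)/14 = 4 - (-1)*q/14 = 4 + q/14)
u = -32/3 (u = -8/3 + ((-4 + ((0 - 5) + 6))*8)/3 = -8/3 + ((-4 + (-5 + 6))*8)/3 = -8/3 + ((-4 + 1)*8)/3 = -8/3 + (-3*8)/3 = -8/3 + (⅓)*(-24) = -8/3 - 8 = -32/3 ≈ -10.667)
(u + T(13)) - 148 = (-32/3 + (4 + (1/14)*13)) - 148 = (-32/3 + (4 + 13/14)) - 148 = (-32/3 + 69/14) - 148 = -241/42 - 148 = -6457/42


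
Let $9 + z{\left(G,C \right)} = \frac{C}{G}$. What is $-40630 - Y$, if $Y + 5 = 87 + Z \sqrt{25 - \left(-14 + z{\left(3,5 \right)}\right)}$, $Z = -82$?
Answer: $-40712 + \frac{82 \sqrt{417}}{3} \approx -40154.0$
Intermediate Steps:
$z{\left(G,C \right)} = -9 + \frac{C}{G}$
$Y = 82 - \frac{82 \sqrt{417}}{3}$ ($Y = -5 + \left(87 - 82 \sqrt{25 + \left(14 - \left(-9 + \frac{5}{3}\right)\right)}\right) = -5 + \left(87 - 82 \sqrt{25 + \left(14 - - \frac{22}{3}\right)}\right) = -5 + \left(87 - 82 \sqrt{25 + \left(14 + \frac{22}{3}\right)}\right) = -5 + \left(87 - 82 \sqrt{25 + \frac{64}{3}}\right) = -5 + \left(87 - 82 \sqrt{\frac{139}{3}}\right) = -5 + \left(87 - 82 \frac{\sqrt{417}}{3}\right) = -5 + \left(87 - \frac{82 \sqrt{417}}{3}\right) = 82 - \frac{82 \sqrt{417}}{3} \approx -476.16$)
$-40630 - Y = -40630 - \left(82 - \frac{82 \sqrt{417}}{3}\right) = -40712 + \frac{82 \sqrt{417}}{3}$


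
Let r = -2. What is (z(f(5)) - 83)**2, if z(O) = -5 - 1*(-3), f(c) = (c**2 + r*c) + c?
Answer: 7225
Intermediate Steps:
f(c) = c**2 - c (f(c) = (c**2 - 2*c) + c = c**2 - c)
z(O) = -2 (z(O) = -5 + 3 = -2)
(z(f(5)) - 83)**2 = (-2 - 83)**2 = (-85)**2 = 7225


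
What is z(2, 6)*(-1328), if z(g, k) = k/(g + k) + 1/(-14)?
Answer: -6308/7 ≈ -901.14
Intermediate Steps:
z(g, k) = -1/14 + k/(g + k) (z(g, k) = k/(g + k) + 1*(-1/14) = k/(g + k) - 1/14 = -1/14 + k/(g + k))
z(2, 6)*(-1328) = ((-1*2 + 13*6)/(14*(2 + 6)))*(-1328) = ((1/14)*(-2 + 78)/8)*(-1328) = ((1/14)*(1/8)*76)*(-1328) = (19/28)*(-1328) = -6308/7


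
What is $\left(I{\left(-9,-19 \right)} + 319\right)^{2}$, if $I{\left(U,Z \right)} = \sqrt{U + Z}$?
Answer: $101733 + 1276 i \sqrt{7} \approx 1.0173 \cdot 10^{5} + 3376.0 i$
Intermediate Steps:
$\left(I{\left(-9,-19 \right)} + 319\right)^{2} = \left(\sqrt{-9 - 19} + 319\right)^{2} = \left(\sqrt{-28} + 319\right)^{2} = \left(2 i \sqrt{7} + 319\right)^{2} = \left(319 + 2 i \sqrt{7}\right)^{2}$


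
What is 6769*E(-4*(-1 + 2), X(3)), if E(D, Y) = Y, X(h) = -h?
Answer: -20307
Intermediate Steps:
6769*E(-4*(-1 + 2), X(3)) = 6769*(-1*3) = 6769*(-3) = -20307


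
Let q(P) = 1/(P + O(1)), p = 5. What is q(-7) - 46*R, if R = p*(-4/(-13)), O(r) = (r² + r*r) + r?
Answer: -3693/52 ≈ -71.019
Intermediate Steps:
O(r) = r + 2*r² (O(r) = (r² + r²) + r = 2*r² + r = r + 2*r²)
q(P) = 1/(3 + P) (q(P) = 1/(P + 1*(1 + 2*1)) = 1/(P + 1*(1 + 2)) = 1/(P + 1*3) = 1/(P + 3) = 1/(3 + P))
R = 20/13 (R = 5*(-4/(-13)) = 5*(-4*(-1/13)) = 5*(4/13) = 20/13 ≈ 1.5385)
q(-7) - 46*R = 1/(3 - 7) - 46*20/13 = 1/(-4) - 920/13 = -¼ - 920/13 = -3693/52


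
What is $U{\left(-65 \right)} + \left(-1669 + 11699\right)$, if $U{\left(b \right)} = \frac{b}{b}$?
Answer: $10031$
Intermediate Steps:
$U{\left(b \right)} = 1$
$U{\left(-65 \right)} + \left(-1669 + 11699\right) = 1 + \left(-1669 + 11699\right) = 1 + 10030 = 10031$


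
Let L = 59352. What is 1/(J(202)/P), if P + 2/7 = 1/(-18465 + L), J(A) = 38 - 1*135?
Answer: 11681/3966039 ≈ 0.0029453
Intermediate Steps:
J(A) = -97 (J(A) = 38 - 135 = -97)
P = -11681/40887 (P = -2/7 + 1/(-18465 + 59352) = -2/7 + 1/40887 = -11681/40887 ≈ -0.28569)
1/(J(202)/P) = 1/(-97/(-11681/40887)) = 1/(-97*(-40887/11681)) = 1/(3966039/11681) = 11681/3966039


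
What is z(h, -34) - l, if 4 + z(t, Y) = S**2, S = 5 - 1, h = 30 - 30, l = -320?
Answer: 332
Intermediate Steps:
h = 0
S = 4
z(t, Y) = 12 (z(t, Y) = -4 + 4**2 = -4 + 16 = 12)
z(h, -34) - l = 12 - 1*(-320) = 12 + 320 = 332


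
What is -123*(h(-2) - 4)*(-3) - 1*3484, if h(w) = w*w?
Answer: -3484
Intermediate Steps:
h(w) = w²
-123*(h(-2) - 4)*(-3) - 1*3484 = -123*((-2)² - 4)*(-3) - 1*3484 = -123*(4 - 4)*(-3) - 3484 = -0*(-3) - 3484 = -123*0 - 3484 = 0 - 3484 = -3484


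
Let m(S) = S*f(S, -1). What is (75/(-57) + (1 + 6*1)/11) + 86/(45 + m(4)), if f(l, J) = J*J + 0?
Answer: 11016/10241 ≈ 1.0757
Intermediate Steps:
f(l, J) = J² (f(l, J) = J² + 0 = J²)
m(S) = S (m(S) = S*(-1)² = S*1 = S)
(75/(-57) + (1 + 6*1)/11) + 86/(45 + m(4)) = (75/(-57) + (1 + 6*1)/11) + 86/(45 + 4) = (75*(-1/57) + (1 + 6)*(1/11)) + 86/49 = (-25/19 + 7*(1/11)) + (1/49)*86 = (-25/19 + 7/11) + 86/49 = -142/209 + 86/49 = 11016/10241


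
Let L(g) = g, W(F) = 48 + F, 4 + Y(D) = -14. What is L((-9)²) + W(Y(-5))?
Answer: 111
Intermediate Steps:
Y(D) = -18 (Y(D) = -4 - 14 = -18)
L((-9)²) + W(Y(-5)) = (-9)² + (48 - 18) = 81 + 30 = 111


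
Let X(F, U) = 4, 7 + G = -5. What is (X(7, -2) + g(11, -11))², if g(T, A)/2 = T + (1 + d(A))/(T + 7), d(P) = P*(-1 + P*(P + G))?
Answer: 6436369/81 ≈ 79461.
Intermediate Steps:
G = -12 (G = -7 - 5 = -12)
d(P) = P*(-1 + P*(-12 + P)) (d(P) = P*(-1 + P*(P - 12)) = P*(-1 + P*(-12 + P)))
g(T, A) = 2*T + 2*(1 + A*(-1 + A² - 12*A))/(7 + T) (g(T, A) = 2*(T + (1 + A*(-1 + A² - 12*A))/(T + 7)) = 2*(T + (1 + A*(-1 + A² - 12*A))/(7 + T)) = 2*T + 2*(1 + A*(-1 + A² - 12*A))/(7 + T))
(X(7, -2) + g(11, -11))² = (4 + 2*(1 + 11² + 7*11 - 1*(-11)*(1 - 1*(-11)² + 12*(-11)))/(7 + 11))² = (4 + 2*(1 + 121 + 77 - 1*(-11)*(1 - 1*121 - 132))/18)² = (4 + 2*(1/18)*(1 + 121 + 77 - 1*(-11)*(1 - 121 - 132)))² = (4 + 2*(1/18)*(1 + 121 + 77 - 1*(-11)*(-252)))² = (4 + 2*(1/18)*(1 + 121 + 77 - 2772))² = (4 + 2*(1/18)*(-2573))² = (4 - 2573/9)² = (-2537/9)² = 6436369/81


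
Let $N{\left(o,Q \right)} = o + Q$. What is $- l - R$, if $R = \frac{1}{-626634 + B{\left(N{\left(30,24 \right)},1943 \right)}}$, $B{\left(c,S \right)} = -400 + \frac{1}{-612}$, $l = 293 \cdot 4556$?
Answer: $- \frac{512264015491960}{383744809} \approx -1.3349 \cdot 10^{6}$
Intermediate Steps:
$N{\left(o,Q \right)} = Q + o$
$l = 1334908$
$B{\left(c,S \right)} = - \frac{244801}{612}$ ($B{\left(c,S \right)} = -400 - \frac{1}{612} = - \frac{244801}{612}$)
$R = - \frac{612}{383744809}$ ($R = \frac{1}{-626634 - \frac{244801}{612}} = \frac{1}{- \frac{383744809}{612}} = - \frac{612}{383744809} \approx -1.5948 \cdot 10^{-6}$)
$- l - R = \left(-1\right) 1334908 - - \frac{612}{383744809} = -1334908 + \frac{612}{383744809} = - \frac{512264015491960}{383744809}$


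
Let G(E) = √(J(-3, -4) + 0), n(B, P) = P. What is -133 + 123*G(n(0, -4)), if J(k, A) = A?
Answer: -133 + 246*I ≈ -133.0 + 246.0*I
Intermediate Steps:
G(E) = 2*I (G(E) = √(-4 + 0) = √(-4) = 2*I)
-133 + 123*G(n(0, -4)) = -133 + 123*(2*I) = -133 + 246*I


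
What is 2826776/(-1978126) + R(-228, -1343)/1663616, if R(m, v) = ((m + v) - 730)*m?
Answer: -296896427/266594464 ≈ -1.1137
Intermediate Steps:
R(m, v) = m*(-730 + m + v) (R(m, v) = (-730 + m + v)*m = m*(-730 + m + v))
2826776/(-1978126) + R(-228, -1343)/1663616 = 2826776/(-1978126) - 228*(-730 - 228 - 1343)/1663616 = 2826776*(-1/1978126) - 228*(-2301)*(1/1663616) = -916/641 + 524628*(1/1663616) = -916/641 + 131157/415904 = -296896427/266594464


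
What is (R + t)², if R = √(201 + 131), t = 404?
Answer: 163548 + 1616*√83 ≈ 1.7827e+5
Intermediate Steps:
R = 2*√83 (R = √332 = 2*√83 ≈ 18.221)
(R + t)² = (2*√83 + 404)² = (404 + 2*√83)²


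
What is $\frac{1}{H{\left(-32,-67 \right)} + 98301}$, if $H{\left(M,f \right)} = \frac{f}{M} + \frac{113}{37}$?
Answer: $\frac{1184}{116394479} \approx 1.0172 \cdot 10^{-5}$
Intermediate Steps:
$H{\left(M,f \right)} = \frac{113}{37} + \frac{f}{M}$ ($H{\left(M,f \right)} = \frac{f}{M} + 113 \cdot \frac{1}{37} = \frac{f}{M} + \frac{113}{37} = \frac{113}{37} + \frac{f}{M}$)
$\frac{1}{H{\left(-32,-67 \right)} + 98301} = \frac{1}{\left(\frac{113}{37} - \frac{67}{-32}\right) + 98301} = \frac{1}{\left(\frac{113}{37} - - \frac{67}{32}\right) + 98301} = \frac{1}{\left(\frac{113}{37} + \frac{67}{32}\right) + 98301} = \frac{1}{\frac{6095}{1184} + 98301} = \frac{1}{\frac{116394479}{1184}} = \frac{1184}{116394479}$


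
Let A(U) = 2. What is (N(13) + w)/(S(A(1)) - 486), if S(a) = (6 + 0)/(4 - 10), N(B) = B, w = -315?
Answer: 302/487 ≈ 0.62012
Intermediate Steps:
S(a) = -1 (S(a) = 6/(-6) = 6*(-1/6) = -1)
(N(13) + w)/(S(A(1)) - 486) = (13 - 315)/(-1 - 486) = -302/(-487) = -302*(-1/487) = 302/487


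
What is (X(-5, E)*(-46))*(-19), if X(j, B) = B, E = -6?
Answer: -5244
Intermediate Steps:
(X(-5, E)*(-46))*(-19) = -6*(-46)*(-19) = 276*(-19) = -5244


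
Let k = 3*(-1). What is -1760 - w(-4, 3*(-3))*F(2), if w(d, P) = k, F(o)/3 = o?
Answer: -1742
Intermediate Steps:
k = -3
F(o) = 3*o
w(d, P) = -3
-1760 - w(-4, 3*(-3))*F(2) = -1760 - (-3)*3*2 = -1760 - (-3)*6 = -1760 - 1*(-18) = -1760 + 18 = -1742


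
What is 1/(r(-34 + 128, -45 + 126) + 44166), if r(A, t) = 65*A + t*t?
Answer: 1/56837 ≈ 1.7594e-5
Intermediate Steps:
r(A, t) = t**2 + 65*A (r(A, t) = 65*A + t**2 = t**2 + 65*A)
1/(r(-34 + 128, -45 + 126) + 44166) = 1/(((-45 + 126)**2 + 65*(-34 + 128)) + 44166) = 1/((81**2 + 65*94) + 44166) = 1/((6561 + 6110) + 44166) = 1/(12671 + 44166) = 1/56837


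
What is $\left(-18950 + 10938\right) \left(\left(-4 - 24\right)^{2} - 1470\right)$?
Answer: $5496232$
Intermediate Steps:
$\left(-18950 + 10938\right) \left(\left(-4 - 24\right)^{2} - 1470\right) = - 8012 \left(\left(-28\right)^{2} - 1470\right) = - 8012 \left(784 - 1470\right) = \left(-8012\right) \left(-686\right) = 5496232$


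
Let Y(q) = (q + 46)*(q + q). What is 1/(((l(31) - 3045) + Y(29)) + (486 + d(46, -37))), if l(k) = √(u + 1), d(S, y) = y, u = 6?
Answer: 1754/3076509 - √7/3076509 ≈ 0.00056927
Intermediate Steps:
l(k) = √7 (l(k) = √(6 + 1) = √7)
Y(q) = 2*q*(46 + q) (Y(q) = (46 + q)*(2*q) = 2*q*(46 + q))
1/(((l(31) - 3045) + Y(29)) + (486 + d(46, -37))) = 1/(((√7 - 3045) + 2*29*(46 + 29)) + (486 - 37)) = 1/(((-3045 + √7) + 2*29*75) + 449) = 1/(((-3045 + √7) + 4350) + 449) = 1/((1305 + √7) + 449) = 1/(1754 + √7)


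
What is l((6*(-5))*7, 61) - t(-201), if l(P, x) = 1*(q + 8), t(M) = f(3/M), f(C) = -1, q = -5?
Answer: 4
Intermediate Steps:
t(M) = -1
l(P, x) = 3 (l(P, x) = 1*(-5 + 8) = 1*3 = 3)
l((6*(-5))*7, 61) - t(-201) = 3 - 1*(-1) = 3 + 1 = 4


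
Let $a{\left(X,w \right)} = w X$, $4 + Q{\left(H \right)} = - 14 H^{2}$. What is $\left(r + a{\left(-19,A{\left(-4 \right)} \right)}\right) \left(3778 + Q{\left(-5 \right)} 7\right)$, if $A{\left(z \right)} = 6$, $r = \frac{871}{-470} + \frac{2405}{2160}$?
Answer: $- \frac{757144765}{5076} \approx -1.4916 \cdot 10^{5}$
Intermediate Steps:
$Q{\left(H \right)} = -4 - 14 H^{2}$
$r = - \frac{75101}{101520}$ ($r = 871 \left(- \frac{1}{470}\right) + 2405 \cdot \frac{1}{2160} = - \frac{871}{470} + \frac{481}{432} = - \frac{75101}{101520} \approx -0.73977$)
$a{\left(X,w \right)} = X w$
$\left(r + a{\left(-19,A{\left(-4 \right)} \right)}\right) \left(3778 + Q{\left(-5 \right)} 7\right) = \left(- \frac{75101}{101520} - 114\right) \left(3778 + \left(-4 - 14 \left(-5\right)^{2}\right) 7\right) = \left(- \frac{75101}{101520} - 114\right) \left(3778 + \left(-4 - 350\right) 7\right) = - \frac{11648381 \left(3778 + \left(-4 - 350\right) 7\right)}{101520} = - \frac{11648381 \left(3778 - 2478\right)}{101520} = \left(- \frac{11648381}{101520}\right) 1300 = - \frac{757144765}{5076}$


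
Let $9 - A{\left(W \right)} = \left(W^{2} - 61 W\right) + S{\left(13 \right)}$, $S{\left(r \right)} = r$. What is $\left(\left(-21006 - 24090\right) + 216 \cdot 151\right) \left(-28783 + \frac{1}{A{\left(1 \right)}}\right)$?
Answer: $\frac{2514481320}{7} \approx 3.5921 \cdot 10^{8}$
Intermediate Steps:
$A{\left(W \right)} = -4 - W^{2} + 61 W$ ($A{\left(W \right)} = 9 - \left(\left(W^{2} - 61 W\right) + 13\right) = 9 - \left(13 + W^{2} - 61 W\right) = -4 - W^{2} + 61 W$)
$\left(\left(-21006 - 24090\right) + 216 \cdot 151\right) \left(-28783 + \frac{1}{A{\left(1 \right)}}\right) = \left(\left(-21006 - 24090\right) + 216 \cdot 151\right) \left(-28783 + \frac{1}{-4 - 1^{2} + 61 \cdot 1}\right) = \left(\left(-21006 - 24090\right) + 32616\right) \left(-28783 + \frac{1}{-4 - 1 + 61}\right) = \left(-45096 + 32616\right) \left(-28783 + \frac{1}{-4 - 1 + 61}\right) = - 12480 \left(-28783 + \frac{1}{56}\right) = \left(-12480\right) \left(- \frac{1611847}{56}\right) = \frac{2514481320}{7}$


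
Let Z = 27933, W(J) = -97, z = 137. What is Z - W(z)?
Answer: 28030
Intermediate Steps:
Z - W(z) = 27933 - 1*(-97) = 27933 + 97 = 28030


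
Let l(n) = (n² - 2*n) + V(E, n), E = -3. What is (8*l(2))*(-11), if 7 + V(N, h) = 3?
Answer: 352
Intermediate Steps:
V(N, h) = -4 (V(N, h) = -7 + 3 = -4)
l(n) = -4 + n² - 2*n (l(n) = (n² - 2*n) - 4 = -4 + n² - 2*n)
(8*l(2))*(-11) = (8*(-4 + 2² - 2*2))*(-11) = (8*(-4 + 4 - 4))*(-11) = (8*(-4))*(-11) = -32*(-11) = 352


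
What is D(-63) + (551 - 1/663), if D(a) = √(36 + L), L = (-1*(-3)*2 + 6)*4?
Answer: 365312/663 + 2*√21 ≈ 560.16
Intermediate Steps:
L = 48 (L = (3*2 + 6)*4 = (6 + 6)*4 = 12*4 = 48)
D(a) = 2*√21 (D(a) = √(36 + 48) = √84 = 2*√21)
D(-63) + (551 - 1/663) = 2*√21 + (551 - 1/663) = 2*√21 + 365312/663 = 365312/663 + 2*√21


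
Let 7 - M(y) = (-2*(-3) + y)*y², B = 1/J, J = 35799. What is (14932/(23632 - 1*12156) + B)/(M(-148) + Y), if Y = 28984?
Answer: 133640536/322435183940829 ≈ 4.1447e-7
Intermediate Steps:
B = 1/35799 ≈ 2.7934e-5
M(y) = 7 - y²*(6 + y) (M(y) = 7 - (-2*(-3) + y)*y² = 7 - (6 + y)*y² = 7 - y²*(6 + y))
(14932/(23632 - 1*12156) + B)/(M(-148) + Y) = (14932/(23632 - 1*12156) + 1/35799)/((7 - 1*(-148)³ - 6*(-148)²) + 28984) = (14932/(23632 - 12156) + 1/35799)/((7 - 1*(-3241792) - 6*21904) + 28984) = (14932/11476 + 1/35799)/((7 + 3241792 - 131424) + 28984) = (14932*(1/11476) + 1/35799)/(3110375 + 28984) = (3733/2869 + 1/35799)/3139359 = (133640536/102707331)*(1/3139359) = 133640536/322435183940829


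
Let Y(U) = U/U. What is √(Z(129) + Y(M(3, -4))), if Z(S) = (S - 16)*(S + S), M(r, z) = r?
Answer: 7*√595 ≈ 170.75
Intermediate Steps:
Y(U) = 1
Z(S) = 2*S*(-16 + S) (Z(S) = (-16 + S)*(2*S) = 2*S*(-16 + S))
√(Z(129) + Y(M(3, -4))) = √(2*129*(-16 + 129) + 1) = √(2*129*113 + 1) = √(29154 + 1) = √29155 = 7*√595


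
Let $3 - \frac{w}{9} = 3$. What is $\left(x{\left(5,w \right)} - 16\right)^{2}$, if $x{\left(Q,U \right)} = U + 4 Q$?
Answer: $16$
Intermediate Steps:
$w = 0$ ($w = 27 - 27 = 0$)
$\left(x{\left(5,w \right)} - 16\right)^{2} = \left(\left(0 + 4 \cdot 5\right) - 16\right)^{2} = \left(\left(0 + 20\right) - 16\right)^{2} = \left(20 - 16\right)^{2} = 4^{2} = 16$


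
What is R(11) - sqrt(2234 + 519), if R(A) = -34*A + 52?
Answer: -322 - sqrt(2753) ≈ -374.47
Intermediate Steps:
R(A) = 52 - 34*A
R(11) - sqrt(2234 + 519) = (52 - 34*11) - sqrt(2234 + 519) = (52 - 374) - sqrt(2753) = -322 - sqrt(2753)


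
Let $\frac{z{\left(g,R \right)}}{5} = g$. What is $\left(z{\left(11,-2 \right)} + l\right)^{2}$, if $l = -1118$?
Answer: $1129969$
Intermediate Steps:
$z{\left(g,R \right)} = 5 g$
$\left(z{\left(11,-2 \right)} + l\right)^{2} = \left(5 \cdot 11 - 1118\right)^{2} = \left(55 - 1118\right)^{2} = \left(-1063\right)^{2} = 1129969$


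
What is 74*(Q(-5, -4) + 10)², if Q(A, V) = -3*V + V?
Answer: 23976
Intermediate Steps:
Q(A, V) = -2*V
74*(Q(-5, -4) + 10)² = 74*(-2*(-4) + 10)² = 74*(8 + 10)² = 74*18² = 74*324 = 23976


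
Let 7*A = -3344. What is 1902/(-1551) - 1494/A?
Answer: 149395/78584 ≈ 1.9011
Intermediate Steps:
A = -3344/7 (A = (⅐)*(-3344) = -3344/7 ≈ -477.71)
1902/(-1551) - 1494/A = 1902/(-1551) - 1494/(-3344/7) = 1902*(-1/1551) - 1494*(-7/3344) = -634/517 + 5229/1672 = 149395/78584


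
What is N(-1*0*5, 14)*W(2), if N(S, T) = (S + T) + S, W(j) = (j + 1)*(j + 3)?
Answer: 210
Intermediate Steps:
W(j) = (1 + j)*(3 + j)
N(S, T) = T + 2*S
N(-1*0*5, 14)*W(2) = (14 + 2*(-1*0*5))*(3 + 2² + 4*2) = (14 + 2*(0*5))*(3 + 4 + 8) = (14 + 2*0)*15 = (14 + 0)*15 = 14*15 = 210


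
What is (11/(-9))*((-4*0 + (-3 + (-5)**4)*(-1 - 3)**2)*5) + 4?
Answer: -547324/9 ≈ -60814.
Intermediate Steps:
(11/(-9))*((-4*0 + (-3 + (-5)**4)*(-1 - 3)**2)*5) + 4 = (11*(-1/9))*((0 + (-3 + 625)*(-4)**2)*5) + 4 = -11*(0 + 622*16)*5/9 + 4 = -11*(0 + 9952)*5/9 + 4 = -109472*5/9 + 4 = -11/9*49760 + 4 = -547360/9 + 4 = -547324/9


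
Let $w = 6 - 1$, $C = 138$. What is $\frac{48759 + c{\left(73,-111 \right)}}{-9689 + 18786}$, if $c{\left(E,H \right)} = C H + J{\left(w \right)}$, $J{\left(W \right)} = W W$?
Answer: $\frac{33466}{9097} \approx 3.6788$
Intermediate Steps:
$w = 5$ ($w = 6 - 1 = 5$)
$J{\left(W \right)} = W^{2}$
$c{\left(E,H \right)} = 25 + 138 H$ ($c{\left(E,H \right)} = 138 H + 5^{2} = 138 H + 25 = 25 + 138 H$)
$\frac{48759 + c{\left(73,-111 \right)}}{-9689 + 18786} = \frac{48759 + \left(25 + 138 \left(-111\right)\right)}{-9689 + 18786} = \frac{48759 + \left(25 - 15318\right)}{9097} = \left(48759 - 15293\right) \frac{1}{9097} = 33466 \cdot \frac{1}{9097} = \frac{33466}{9097}$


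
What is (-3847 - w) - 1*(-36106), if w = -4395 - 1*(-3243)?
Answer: 33411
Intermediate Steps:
w = -1152 (w = -4395 + 3243 = -1152)
(-3847 - w) - 1*(-36106) = (-3847 - 1*(-1152)) - 1*(-36106) = (-3847 + 1152) + 36106 = -2695 + 36106 = 33411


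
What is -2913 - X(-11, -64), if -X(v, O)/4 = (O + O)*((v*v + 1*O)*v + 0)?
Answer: 318111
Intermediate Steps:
X(v, O) = -8*O*v*(O + v²) (X(v, O) = -4*(O + O)*((v*v + 1*O)*v + 0) = -4*2*O*((v² + O)*v + 0) = -4*2*O*((O + v²)*v + 0) = -4*2*O*(v*(O + v²) + 0) = -4*2*O*v*(O + v²) = -8*O*v*(O + v²))
-2913 - X(-11, -64) = -2913 - (-8)*(-64)*(-11)*(-64 + (-11)²) = -2913 - (-8)*(-64)*(-11)*(-64 + 121) = -2913 - (-8)*(-64)*(-11)*57 = -2913 - 1*(-321024) = -2913 + 321024 = 318111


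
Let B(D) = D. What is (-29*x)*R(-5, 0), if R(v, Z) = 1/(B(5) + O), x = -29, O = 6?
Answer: 841/11 ≈ 76.455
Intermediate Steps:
R(v, Z) = 1/11 (R(v, Z) = 1/(5 + 6) = 1/11)
(-29*x)*R(-5, 0) = -29*(-29)*(1/11) = 841*(1/11) = 841/11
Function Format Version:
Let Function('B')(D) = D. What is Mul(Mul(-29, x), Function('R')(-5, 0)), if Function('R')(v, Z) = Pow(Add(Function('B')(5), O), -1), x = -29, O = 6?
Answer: Rational(841, 11) ≈ 76.455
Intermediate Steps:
Function('R')(v, Z) = Rational(1, 11) (Function('R')(v, Z) = Pow(Add(5, 6), -1) = Pow(11, -1) = Rational(1, 11))
Mul(Mul(-29, x), Function('R')(-5, 0)) = Mul(Mul(-29, -29), Rational(1, 11)) = Mul(841, Rational(1, 11)) = Rational(841, 11)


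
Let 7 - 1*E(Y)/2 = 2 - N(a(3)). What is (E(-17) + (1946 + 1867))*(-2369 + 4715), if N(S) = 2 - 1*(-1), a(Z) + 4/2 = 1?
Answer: 8982834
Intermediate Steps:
a(Z) = -1 (a(Z) = -2 + 1 = -1)
N(S) = 3 (N(S) = 2 + 1 = 3)
E(Y) = 16 (E(Y) = 14 - 2*(2 - 1*3) = 14 - 2*(2 - 3) = 14 - 2*(-1) = 14 + 2 = 16)
(E(-17) + (1946 + 1867))*(-2369 + 4715) = (16 + (1946 + 1867))*(-2369 + 4715) = (16 + 3813)*2346 = 3829*2346 = 8982834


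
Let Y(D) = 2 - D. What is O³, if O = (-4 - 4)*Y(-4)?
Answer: -110592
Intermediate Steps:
O = -48 (O = (-4 - 4)*(2 - 1*(-4)) = -8*(2 + 4) = -8*6 = -48)
O³ = (-48)³ = -110592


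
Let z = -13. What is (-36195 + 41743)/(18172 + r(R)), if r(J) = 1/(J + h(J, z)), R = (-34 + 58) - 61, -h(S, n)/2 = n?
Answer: 61028/199891 ≈ 0.30531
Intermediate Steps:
h(S, n) = -2*n
R = -37 (R = 24 - 61 = -37)
r(J) = 1/(26 + J) (r(J) = 1/(J - 2*(-13)) = 1/(J + 26) = 1/(26 + J))
(-36195 + 41743)/(18172 + r(R)) = (-36195 + 41743)/(18172 + 1/(26 - 37)) = 5548/(18172 + 1/(-11)) = 5548/(18172 - 1/11) = 5548/(199891/11) = 5548*(11/199891) = 61028/199891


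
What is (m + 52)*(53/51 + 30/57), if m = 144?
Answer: 297332/969 ≈ 306.84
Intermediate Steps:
(m + 52)*(53/51 + 30/57) = (144 + 52)*(53/51 + 30/57) = 196*(53*(1/51) + 30*(1/57)) = 196*(53/51 + 10/19) = 196*(1517/969) = 297332/969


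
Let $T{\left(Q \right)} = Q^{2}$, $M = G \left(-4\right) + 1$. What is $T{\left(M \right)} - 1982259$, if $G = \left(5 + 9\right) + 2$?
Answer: $-1978290$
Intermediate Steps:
$G = 16$ ($G = 14 + 2 = 16$)
$M = -63$ ($M = 16 \left(-4\right) + 1 = -64 + 1 = -63$)
$T{\left(M \right)} - 1982259 = \left(-63\right)^{2} - 1982259 = 3969 - 1982259 = -1978290$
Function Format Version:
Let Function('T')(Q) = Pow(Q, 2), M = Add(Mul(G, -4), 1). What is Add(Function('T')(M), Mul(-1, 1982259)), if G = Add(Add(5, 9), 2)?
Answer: -1978290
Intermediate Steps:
G = 16 (G = Add(14, 2) = 16)
M = -63 (M = Add(Mul(16, -4), 1) = Add(-64, 1) = -63)
Add(Function('T')(M), Mul(-1, 1982259)) = Add(Pow(-63, 2), Mul(-1, 1982259)) = Add(3969, -1982259) = -1978290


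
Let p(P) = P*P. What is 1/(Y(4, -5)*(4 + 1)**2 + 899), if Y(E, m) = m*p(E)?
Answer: -1/1101 ≈ -0.00090826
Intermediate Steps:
p(P) = P**2
Y(E, m) = m*E**2
1/(Y(4, -5)*(4 + 1)**2 + 899) = 1/((-5*4**2)*(4 + 1)**2 + 899) = 1/(-5*16*5**2 + 899) = 1/(-80*25 + 899) = 1/(-2000 + 899) = 1/(-1101) = -1/1101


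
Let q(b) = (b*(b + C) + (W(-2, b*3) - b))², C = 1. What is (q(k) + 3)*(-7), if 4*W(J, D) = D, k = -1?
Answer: -343/16 ≈ -21.438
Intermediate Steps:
W(J, D) = D/4
q(b) = (-b/4 + b*(1 + b))² (q(b) = (b*(b + 1) + ((b*3)/4 - b))² = (b*(1 + b) + ((3*b)/4 - b))² = (b*(1 + b) + (3*b/4 - b))² = (b*(1 + b) - b/4)² = (-b/4 + b*(1 + b))²)
(q(k) + 3)*(-7) = ((1/16)*(-1)²*(3 + 4*(-1))² + 3)*(-7) = ((1/16)*1*(3 - 4)² + 3)*(-7) = ((1/16)*1*(-1)² + 3)*(-7) = ((1/16)*1*1 + 3)*(-7) = (1/16 + 3)*(-7) = (49/16)*(-7) = -343/16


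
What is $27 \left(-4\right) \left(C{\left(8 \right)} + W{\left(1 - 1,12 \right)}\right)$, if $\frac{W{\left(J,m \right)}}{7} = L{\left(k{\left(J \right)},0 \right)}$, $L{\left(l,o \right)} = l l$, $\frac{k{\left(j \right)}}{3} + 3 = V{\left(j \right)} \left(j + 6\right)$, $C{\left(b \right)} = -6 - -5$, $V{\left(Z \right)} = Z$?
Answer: $-61128$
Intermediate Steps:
$C{\left(b \right)} = -1$ ($C{\left(b \right)} = -6 + 5 = -1$)
$k{\left(j \right)} = -9 + 3 j \left(6 + j\right)$ ($k{\left(j \right)} = -9 + 3 j \left(j + 6\right) = -9 + 3 j \left(6 + j\right)$)
$L{\left(l,o \right)} = l^{2}$
$W{\left(J,m \right)} = 7 \left(-9 + 3 J^{2} + 18 J\right)^{2}$
$27 \left(-4\right) \left(C{\left(8 \right)} + W{\left(1 - 1,12 \right)}\right) = 27 \left(-4\right) \left(-1 + 63 \left(-3 + \left(1 - 1\right)^{2} + 6 \left(1 - 1\right)\right)^{2}\right) = - 108 \left(-1 + 63 \left(-3 + \left(1 - 1\right)^{2} + 6 \left(1 - 1\right)\right)^{2}\right) = - 108 \left(-1 + 63 \left(-3 + 0^{2} + 6 \cdot 0\right)^{2}\right) = - 108 \left(-1 + 63 \left(-3 + 0 + 0\right)^{2}\right) = - 108 \left(-1 + 63 \left(-3\right)^{2}\right) = - 108 \left(-1 + 63 \cdot 9\right) = - 108 \left(-1 + 567\right) = \left(-108\right) 566 = -61128$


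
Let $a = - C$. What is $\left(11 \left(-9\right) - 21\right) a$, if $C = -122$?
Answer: $-14640$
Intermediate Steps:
$a = 122$ ($a = \left(-1\right) \left(-122\right) = 122$)
$\left(11 \left(-9\right) - 21\right) a = \left(11 \left(-9\right) - 21\right) 122 = \left(-99 - 21\right) 122 = \left(-120\right) 122 = -14640$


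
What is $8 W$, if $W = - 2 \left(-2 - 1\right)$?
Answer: $48$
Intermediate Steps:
$W = 6$ ($W = \left(-2\right) \left(-3\right) = 6$)
$8 W = 8 \cdot 6 = 48$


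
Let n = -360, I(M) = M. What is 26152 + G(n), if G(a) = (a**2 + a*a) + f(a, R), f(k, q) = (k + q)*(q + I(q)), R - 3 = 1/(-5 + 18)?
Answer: 47853288/169 ≈ 2.8316e+5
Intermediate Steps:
R = 40/13 (R = 3 + 1/(-5 + 18) = 3 + 1/13 = 40/13 ≈ 3.0769)
f(k, q) = 2*q*(k + q) (f(k, q) = (k + q)*(q + q) = (k + q)*(2*q) = 2*q*(k + q))
G(a) = 3200/169 + 2*a**2 + 80*a/13 (G(a) = (a**2 + a*a) + 2*(40/13)*(a + 40/13) = (a**2 + a**2) + 2*(40/13)*(40/13 + a) = 2*a**2 + (3200/169 + 80*a/13) = 3200/169 + 2*a**2 + 80*a/13)
26152 + G(n) = 26152 + (3200/169 + 2*(-360)**2 + (80/13)*(-360)) = 26152 + (3200/169 + 2*129600 - 28800/13) = 26152 + (3200/169 + 259200 - 28800/13) = 26152 + 43433600/169 = 47853288/169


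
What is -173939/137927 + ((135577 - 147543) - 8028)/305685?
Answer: -55928255653/42162214995 ≈ -1.3265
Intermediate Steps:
-173939/137927 + ((135577 - 147543) - 8028)/305685 = -173939*1/137927 + (-11966 - 8028)*(1/305685) = -173939/137927 - 19994*1/305685 = -173939/137927 - 19994/305685 = -55928255653/42162214995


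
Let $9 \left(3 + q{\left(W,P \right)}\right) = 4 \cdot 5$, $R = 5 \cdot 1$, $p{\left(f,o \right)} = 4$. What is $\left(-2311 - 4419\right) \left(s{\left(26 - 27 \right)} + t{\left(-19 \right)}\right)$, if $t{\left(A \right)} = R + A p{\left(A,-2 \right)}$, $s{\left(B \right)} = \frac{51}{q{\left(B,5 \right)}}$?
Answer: $\frac{6433880}{7} \approx 9.1913 \cdot 10^{5}$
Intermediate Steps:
$R = 5$
$q{\left(W,P \right)} = - \frac{7}{9}$ ($q{\left(W,P \right)} = -3 + \frac{4 \cdot 5}{9} = -3 + \frac{1}{9} \cdot 20 = -3 + \frac{20}{9} = - \frac{7}{9}$)
$s{\left(B \right)} = - \frac{459}{7}$ ($s{\left(B \right)} = \frac{51}{- \frac{7}{9}} = 51 \left(- \frac{9}{7}\right) = - \frac{459}{7}$)
$t{\left(A \right)} = 5 + 4 A$ ($t{\left(A \right)} = 5 + A 4 = 5 + 4 A$)
$\left(-2311 - 4419\right) \left(s{\left(26 - 27 \right)} + t{\left(-19 \right)}\right) = \left(-2311 - 4419\right) \left(- \frac{459}{7} + \left(5 + 4 \left(-19\right)\right)\right) = - 6730 \left(- \frac{459}{7} + \left(5 - 76\right)\right) = - 6730 \left(- \frac{459}{7} - 71\right) = \left(-6730\right) \left(- \frac{956}{7}\right) = \frac{6433880}{7}$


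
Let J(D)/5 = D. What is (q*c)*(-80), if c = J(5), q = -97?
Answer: 194000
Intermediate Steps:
J(D) = 5*D
c = 25 (c = 5*5 = 25)
(q*c)*(-80) = -97*25*(-80) = -2425*(-80) = 194000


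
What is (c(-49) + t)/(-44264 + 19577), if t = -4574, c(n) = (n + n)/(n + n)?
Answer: 4573/24687 ≈ 0.18524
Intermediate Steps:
c(n) = 1 (c(n) = (2*n)/((2*n)) = (2*n)*(1/(2*n)) = 1)
(c(-49) + t)/(-44264 + 19577) = (1 - 4574)/(-44264 + 19577) = -4573/(-24687) = -4573*(-1/24687) = 4573/24687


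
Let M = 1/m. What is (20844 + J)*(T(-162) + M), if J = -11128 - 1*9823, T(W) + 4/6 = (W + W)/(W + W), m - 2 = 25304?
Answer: -2708063/75918 ≈ -35.671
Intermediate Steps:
m = 25306 (m = 2 + 25304 = 25306)
T(W) = 1/3 (T(W) = -2/3 + (W + W)/(W + W) = -2/3 + (2*W)/((2*W)) = -2/3 + (2*W)*(1/(2*W)) = -2/3 + 1 = 1/3)
M = 1/25306 ≈ 3.9516e-5
J = -20951 (J = -11128 - 9823 = -20951)
(20844 + J)*(T(-162) + M) = (20844 - 20951)*(1/3 + 1/25306) = -107*25309/75918 = -2708063/75918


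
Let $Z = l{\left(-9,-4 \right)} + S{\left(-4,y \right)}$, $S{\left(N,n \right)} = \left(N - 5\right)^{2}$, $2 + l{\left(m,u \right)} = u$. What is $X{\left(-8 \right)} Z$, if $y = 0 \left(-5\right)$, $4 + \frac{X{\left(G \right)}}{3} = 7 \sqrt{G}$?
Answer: $-900 + 3150 i \sqrt{2} \approx -900.0 + 4454.8 i$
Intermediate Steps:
$X{\left(G \right)} = -12 + 21 \sqrt{G}$ ($X{\left(G \right)} = -12 + 3 \cdot 7 \sqrt{G} = -12 + 21 \sqrt{G}$)
$l{\left(m,u \right)} = -2 + u$
$y = 0$
$S{\left(N,n \right)} = \left(-5 + N\right)^{2}$
$Z = 75$ ($Z = \left(-2 - 4\right) + \left(-5 - 4\right)^{2} = -6 + \left(-9\right)^{2} = -6 + 81 = 75$)
$X{\left(-8 \right)} Z = \left(-12 + 21 \sqrt{-8}\right) 75 = \left(-12 + 21 \cdot 2 i \sqrt{2}\right) 75 = \left(-12 + 42 i \sqrt{2}\right) 75 = -900 + 3150 i \sqrt{2}$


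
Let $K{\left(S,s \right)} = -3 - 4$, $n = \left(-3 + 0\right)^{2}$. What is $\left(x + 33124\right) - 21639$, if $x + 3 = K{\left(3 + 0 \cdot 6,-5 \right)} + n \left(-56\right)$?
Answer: $10971$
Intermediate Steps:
$n = 9$ ($n = \left(-3\right)^{2} = 9$)
$K{\left(S,s \right)} = -7$ ($K{\left(S,s \right)} = -3 - 4 = -7$)
$x = -514$ ($x = -3 + \left(-7 + 9 \left(-56\right)\right) = -3 - 511 = -514$)
$\left(x + 33124\right) - 21639 = \left(-514 + 33124\right) - 21639 = 32610 - 21639 = 10971$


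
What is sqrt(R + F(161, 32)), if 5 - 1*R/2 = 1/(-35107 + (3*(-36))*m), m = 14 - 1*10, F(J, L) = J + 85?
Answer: sqrt(323333324454)/35539 ≈ 16.000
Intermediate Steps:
F(J, L) = 85 + J
m = 4 (m = 14 - 10 = 4)
R = 355392/35539 (R = 10 - 2/(-35107 + (3*(-36))*4) = 10 - 2/(-35107 - 108*4) = 10 - 2/(-35107 - 432) = 10 - 2/(-35539) = 10 - 2*(-1/35539) = 10 + 2/35539 = 355392/35539 ≈ 10.000)
sqrt(R + F(161, 32)) = sqrt(355392/35539 + (85 + 161)) = sqrt(355392/35539 + 246) = sqrt(9097986/35539) = sqrt(323333324454)/35539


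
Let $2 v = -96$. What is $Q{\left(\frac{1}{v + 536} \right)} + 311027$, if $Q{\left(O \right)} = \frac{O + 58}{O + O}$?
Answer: $\frac{650359}{2} \approx 3.2518 \cdot 10^{5}$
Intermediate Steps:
$v = -48$ ($v = \frac{1}{2} \left(-96\right) = -48$)
$Q{\left(O \right)} = \frac{58 + O}{2 O}$
$Q{\left(\frac{1}{v + 536} \right)} + 311027 = \frac{58 + \frac{1}{-48 + 536}}{2 \frac{1}{-48 + 536}} + 311027 = \frac{58 + \frac{1}{488}}{2 \cdot \frac{1}{488}} + 311027 = \frac{\frac{1}{\frac{1}{488}} \left(58 + \frac{1}{488}\right)}{2} + 311027 = \frac{1}{2} \cdot 488 \cdot \frac{28305}{488} + 311027 = \frac{28305}{2} + 311027 = \frac{650359}{2}$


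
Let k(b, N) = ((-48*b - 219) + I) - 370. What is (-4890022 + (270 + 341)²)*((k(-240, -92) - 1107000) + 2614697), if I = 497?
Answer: -6861433406625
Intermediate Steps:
k(b, N) = -92 - 48*b (k(b, N) = ((-48*b - 219) + 497) - 370 = ((-219 - 48*b) + 497) - 370 = (278 - 48*b) - 370 = -92 - 48*b)
(-4890022 + (270 + 341)²)*((k(-240, -92) - 1107000) + 2614697) = (-4890022 + (270 + 341)²)*(((-92 - 48*(-240)) - 1107000) + 2614697) = (-4890022 + 611²)*(((-92 + 11520) - 1107000) + 2614697) = (-4890022 + 373321)*((11428 - 1107000) + 2614697) = -4516701*(-1095572 + 2614697) = -4516701*1519125 = -6861433406625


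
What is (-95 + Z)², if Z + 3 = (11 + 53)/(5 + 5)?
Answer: 209764/25 ≈ 8390.6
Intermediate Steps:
Z = 17/5 (Z = -3 + (11 + 53)/(5 + 5) = -3 + 64/10 = -3 + 64*(⅒) = -3 + 32/5 = 17/5 ≈ 3.4000)
(-95 + Z)² = (-95 + 17/5)² = (-458/5)² = 209764/25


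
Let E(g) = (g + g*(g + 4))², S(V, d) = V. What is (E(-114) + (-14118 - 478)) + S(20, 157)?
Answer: 154390900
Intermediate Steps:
E(g) = (g + g*(4 + g))²
(E(-114) + (-14118 - 478)) + S(20, 157) = ((-114)²*(5 - 114)² + (-14118 - 478)) + 20 = (12996*(-109)² - 14596) + 20 = (12996*11881 - 14596) + 20 = (154405476 - 14596) + 20 = 154390880 + 20 = 154390900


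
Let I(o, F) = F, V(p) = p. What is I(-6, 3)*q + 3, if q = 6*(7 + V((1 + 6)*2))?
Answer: 381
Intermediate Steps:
q = 126 (q = 6*(7 + (1 + 6)*2) = 6*(7 + 7*2) = 6*(7 + 14) = 6*21 = 126)
I(-6, 3)*q + 3 = 3*126 + 3 = 378 + 3 = 381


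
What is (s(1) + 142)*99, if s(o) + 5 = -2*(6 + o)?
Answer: 12177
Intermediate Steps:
s(o) = -17 - 2*o (s(o) = -5 - 2*(6 + o) = -5 + (-12 - 2*o) = -17 - 2*o)
(s(1) + 142)*99 = ((-17 - 2*1) + 142)*99 = ((-17 - 2) + 142)*99 = (-19 + 142)*99 = 123*99 = 12177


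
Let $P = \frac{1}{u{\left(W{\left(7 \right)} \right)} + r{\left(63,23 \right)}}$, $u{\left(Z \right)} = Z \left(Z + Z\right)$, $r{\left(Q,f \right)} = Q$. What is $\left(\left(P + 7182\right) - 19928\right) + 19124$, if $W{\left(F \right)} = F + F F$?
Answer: $\frac{40404631}{6335} \approx 6378.0$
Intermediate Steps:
$W{\left(F \right)} = F + F^{2}$
$u{\left(Z \right)} = 2 Z^{2}$ ($u{\left(Z \right)} = Z 2 Z = 2 Z^{2}$)
$P = \frac{1}{6335}$ ($P = \frac{1}{2 \left(7 \left(1 + 7\right)\right)^{2} + 63} = \frac{1}{2 \left(7 \cdot 8\right)^{2} + 63} = \frac{1}{2 \cdot 56^{2} + 63} = \frac{1}{2 \cdot 3136 + 63} = \frac{1}{6272 + 63} = \frac{1}{6335} \approx 0.00015785$)
$\left(\left(P + 7182\right) - 19928\right) + 19124 = \left(\left(\frac{1}{6335} + 7182\right) - 19928\right) + 19124 = \left(\frac{45497971}{6335} - 19928\right) + 19124 = - \frac{80745909}{6335} + 19124 = \frac{40404631}{6335}$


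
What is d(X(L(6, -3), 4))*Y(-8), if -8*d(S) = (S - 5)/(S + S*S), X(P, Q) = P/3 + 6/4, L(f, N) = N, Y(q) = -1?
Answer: -¾ ≈ -0.75000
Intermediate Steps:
X(P, Q) = 3/2 + P/3 (X(P, Q) = P*(⅓) + 6*(¼) = P/3 + 3/2 = 3/2 + P/3)
d(S) = -(-5 + S)/(8*(S + S²)) (d(S) = -(S - 5)/(8*(S + S*S)) = -(-5 + S)/(8*(S + S²)))
d(X(L(6, -3), 4))*Y(-8) = ((5 - (3/2 + (⅓)*(-3)))/(8*(3/2 + (⅓)*(-3))*(1 + (3/2 + (⅓)*(-3)))))*(-1) = ((5 - (3/2 - 1))/(8*(3/2 - 1)*(1 + (3/2 - 1))))*(-1) = ((5 - 1*½)/(8*(½)*(1 + ½)))*(-1) = ((⅛)*2*(5 - ½)/(3/2))*(-1) = ((⅛)*2*(⅔)*(9/2))*(-1) = (¾)*(-1) = -¾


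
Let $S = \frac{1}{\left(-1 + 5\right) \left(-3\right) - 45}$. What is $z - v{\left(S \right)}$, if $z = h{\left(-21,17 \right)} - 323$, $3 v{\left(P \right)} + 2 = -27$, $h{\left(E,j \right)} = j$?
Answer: $- \frac{889}{3} \approx -296.33$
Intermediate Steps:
$S = - \frac{1}{57}$ ($S = \frac{1}{4 \left(-3\right) - 45} = \frac{1}{-12 - 45} = \frac{1}{-57} = - \frac{1}{57} \approx -0.017544$)
$v{\left(P \right)} = - \frac{29}{3}$ ($v{\left(P \right)} = - \frac{2}{3} + \frac{1}{3} \left(-27\right) = - \frac{2}{3} - 9 = - \frac{29}{3}$)
$z = -306$ ($z = 17 - 323 = -306$)
$z - v{\left(S \right)} = -306 - - \frac{29}{3} = -306 + \frac{29}{3} = - \frac{889}{3}$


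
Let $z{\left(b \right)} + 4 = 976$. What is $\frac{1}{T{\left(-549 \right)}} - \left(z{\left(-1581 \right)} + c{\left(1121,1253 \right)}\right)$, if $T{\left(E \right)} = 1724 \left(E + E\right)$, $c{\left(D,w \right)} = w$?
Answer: $- \frac{4211818201}{1892952} \approx -2225.0$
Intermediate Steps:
$z{\left(b \right)} = 972$ ($z{\left(b \right)} = -4 + 976 = 972$)
$T{\left(E \right)} = 3448 E$ ($T{\left(E \right)} = 1724 \cdot 2 E = 3448 E$)
$\frac{1}{T{\left(-549 \right)}} - \left(z{\left(-1581 \right)} + c{\left(1121,1253 \right)}\right) = \frac{1}{3448 \left(-549\right)} - \left(972 + 1253\right) = \frac{1}{-1892952} - 2225 = - \frac{1}{1892952} - 2225 = - \frac{4211818201}{1892952}$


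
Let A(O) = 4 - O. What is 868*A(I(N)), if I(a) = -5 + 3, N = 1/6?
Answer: 5208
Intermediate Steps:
N = ⅙ ≈ 0.16667
I(a) = -2
868*A(I(N)) = 868*(4 - 1*(-2)) = 868*(4 + 2) = 868*6 = 5208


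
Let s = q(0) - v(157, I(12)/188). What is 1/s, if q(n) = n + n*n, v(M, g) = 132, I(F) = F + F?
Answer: -1/132 ≈ -0.0075758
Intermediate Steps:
I(F) = 2*F
q(n) = n + n²
s = -132 (s = 0*(1 + 0) - 1*132 = 0*1 - 132 = 0 - 132 = -132)
1/s = 1/(-132) = -1/132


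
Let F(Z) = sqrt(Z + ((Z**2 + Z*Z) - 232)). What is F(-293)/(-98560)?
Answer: -sqrt(171173)/98560 ≈ -0.0041978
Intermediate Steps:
F(Z) = sqrt(-232 + Z + 2*Z**2) (F(Z) = sqrt(Z + ((Z**2 + Z**2) - 232)) = sqrt(Z + (2*Z**2 - 232)) = sqrt(Z + (-232 + 2*Z**2)) = sqrt(-232 + Z + 2*Z**2))
F(-293)/(-98560) = sqrt(-232 - 293 + 2*(-293)**2)/(-98560) = sqrt(-232 - 293 + 2*85849)*(-1/98560) = sqrt(-232 - 293 + 171698)*(-1/98560) = sqrt(171173)*(-1/98560) = -sqrt(171173)/98560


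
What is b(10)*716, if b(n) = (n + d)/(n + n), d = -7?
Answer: 537/5 ≈ 107.40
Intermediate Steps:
b(n) = (-7 + n)/(2*n) (b(n) = (n - 7)/(n + n) = (-7 + n)/((2*n)) = (-7 + n)*(1/(2*n)) = (-7 + n)/(2*n))
b(10)*716 = ((1/2)*(-7 + 10)/10)*716 = ((1/2)*(1/10)*3)*716 = (3/20)*716 = 537/5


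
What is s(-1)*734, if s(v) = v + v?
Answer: -1468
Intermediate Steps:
s(v) = 2*v
s(-1)*734 = (2*(-1))*734 = -2*734 = -1468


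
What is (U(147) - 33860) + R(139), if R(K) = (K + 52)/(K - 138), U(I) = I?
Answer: -33522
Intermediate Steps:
R(K) = (52 + K)/(-138 + K)
(U(147) - 33860) + R(139) = (147 - 33860) + (52 + 139)/(-138 + 139) = -33713 + 191/1 = -33713 + 1*191 = -33713 + 191 = -33522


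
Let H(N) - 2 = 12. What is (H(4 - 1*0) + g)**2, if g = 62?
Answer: 5776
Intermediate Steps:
H(N) = 14 (H(N) = 2 + 12 = 14)
(H(4 - 1*0) + g)**2 = (14 + 62)**2 = 76**2 = 5776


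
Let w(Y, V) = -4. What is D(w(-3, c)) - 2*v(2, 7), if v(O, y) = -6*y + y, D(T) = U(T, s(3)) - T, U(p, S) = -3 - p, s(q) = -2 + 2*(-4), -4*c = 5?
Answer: 75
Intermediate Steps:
c = -5/4 (c = -¼*5 = -5/4 ≈ -1.2500)
s(q) = -10 (s(q) = -2 - 8 = -10)
D(T) = -3 - 2*T (D(T) = (-3 - T) - T = -3 - 2*T)
v(O, y) = -5*y
D(w(-3, c)) - 2*v(2, 7) = (-3 - 2*(-4)) - (-10)*7 = (-3 + 8) - 2*(-35) = 5 + 70 = 75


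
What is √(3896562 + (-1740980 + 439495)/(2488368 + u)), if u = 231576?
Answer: √800753714566822822/453324 ≈ 1974.0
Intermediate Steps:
√(3896562 + (-1740980 + 439495)/(2488368 + u)) = √(3896562 + (-1740980 + 439495)/(2488368 + 231576)) = √(3896562 - 1301485/2719944) = √(10598429131043/2719944) = √800753714566822822/453324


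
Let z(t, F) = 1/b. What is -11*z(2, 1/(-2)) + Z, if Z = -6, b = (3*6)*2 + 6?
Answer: -263/42 ≈ -6.2619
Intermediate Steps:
b = 42 (b = 18*2 + 6 = 36 + 6 = 42)
z(t, F) = 1/42
-11*z(2, 1/(-2)) + Z = -11*1/42 - 6 = -11/42 - 6 = -263/42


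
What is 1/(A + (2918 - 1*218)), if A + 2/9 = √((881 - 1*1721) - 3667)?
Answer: 218682/590757871 - 81*I*√4507/590757871 ≈ 0.00037017 - 9.2049e-6*I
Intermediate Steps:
A = -2/9 + I*√4507 (A = -2/9 + √((881 - 1*1721) - 3667) = -2/9 + √((881 - 1721) - 3667) = -2/9 + √(-840 - 3667) = -2/9 + √(-4507) = -2/9 + I*√4507 ≈ -0.22222 + 67.134*I)
1/(A + (2918 - 1*218)) = 1/((-2/9 + I*√4507) + (2918 - 1*218)) = 1/((-2/9 + I*√4507) + (2918 - 218)) = 1/((-2/9 + I*√4507) + 2700) = 1/(24298/9 + I*√4507)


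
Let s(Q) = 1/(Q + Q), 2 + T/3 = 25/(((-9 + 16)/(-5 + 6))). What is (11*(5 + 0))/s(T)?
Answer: 3630/7 ≈ 518.57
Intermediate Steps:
T = 33/7 (T = -6 + 3*(25/(((-9 + 16)/(-5 + 6)))) = -6 + 3*(25/((7/1))) = -6 + 3*(25/((7*1))) = -6 + 3*(25/7) = -6 + 75/7 = 33/7 ≈ 4.7143)
s(Q) = 1/(2*Q)
(11*(5 + 0))/s(T) = (11*(5 + 0))/((1/(2*(33/7)))) = (11*5)/(((½)*(7/33))) = 55/(7/66) = 55*(66/7) = 3630/7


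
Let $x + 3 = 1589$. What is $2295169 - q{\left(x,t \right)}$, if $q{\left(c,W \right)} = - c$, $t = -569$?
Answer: $2296755$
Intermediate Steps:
$x = 1586$ ($x = -3 + 1589 = 1586$)
$2295169 - q{\left(x,t \right)} = 2295169 - \left(-1\right) 1586 = 2295169 - -1586 = 2295169 + 1586 = 2296755$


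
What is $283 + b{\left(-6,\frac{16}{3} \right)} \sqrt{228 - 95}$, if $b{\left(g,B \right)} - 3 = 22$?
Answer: $283 + 25 \sqrt{133} \approx 571.31$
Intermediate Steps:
$b{\left(g,B \right)} = 25$ ($b{\left(g,B \right)} = 3 + 22 = 25$)
$283 + b{\left(-6,\frac{16}{3} \right)} \sqrt{228 - 95} = 283 + 25 \sqrt{228 - 95} = 283 + 25 \sqrt{133}$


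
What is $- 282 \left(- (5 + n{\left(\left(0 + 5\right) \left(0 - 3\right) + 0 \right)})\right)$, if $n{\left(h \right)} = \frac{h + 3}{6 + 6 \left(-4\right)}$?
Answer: $1598$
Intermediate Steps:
$n{\left(h \right)} = - \frac{1}{6} - \frac{h}{18}$ ($n{\left(h \right)} = \frac{3 + h}{6 - 24} = \frac{3 + h}{-18} = \left(3 + h\right) \left(- \frac{1}{18}\right) = - \frac{1}{6} - \frac{h}{18}$)
$- 282 \left(- (5 + n{\left(\left(0 + 5\right) \left(0 - 3\right) + 0 \right)})\right) = - 282 \left(- (5 - \left(\frac{1}{6} + \frac{\left(0 + 5\right) \left(0 - 3\right) + 0}{18}\right))\right) = - 282 \left(- (5 - \left(\frac{1}{6} + \frac{5 \left(-3\right) + 0}{18}\right))\right) = - 282 \left(- (5 - \left(\frac{1}{6} + \frac{-15 + 0}{18}\right))\right) = - 282 \left(- (5 - - \frac{2}{3})\right) = - 282 \left(- (5 + \left(- \frac{1}{6} + \frac{5}{6}\right))\right) = - 282 \left(- (5 + \frac{2}{3})\right) = - 282 \left(\left(-1\right) \frac{17}{3}\right) = \left(-282\right) \left(- \frac{17}{3}\right) = 1598$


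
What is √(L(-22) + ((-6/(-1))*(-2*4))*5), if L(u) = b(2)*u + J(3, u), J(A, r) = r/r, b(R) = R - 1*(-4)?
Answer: I*√371 ≈ 19.261*I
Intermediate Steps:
b(R) = 4 + R (b(R) = R + 4 = 4 + R)
J(A, r) = 1
L(u) = 1 + 6*u (L(u) = (4 + 2)*u + 1 = 6*u + 1 = 1 + 6*u)
√(L(-22) + ((-6/(-1))*(-2*4))*5) = √((1 + 6*(-22)) + ((-6/(-1))*(-2*4))*5) = √((1 - 132) + (-6*(-1)*(-8))*5) = √(-131 + (6*(-8))*5) = √(-131 - 48*5) = √(-131 - 240) = √(-371) = I*√371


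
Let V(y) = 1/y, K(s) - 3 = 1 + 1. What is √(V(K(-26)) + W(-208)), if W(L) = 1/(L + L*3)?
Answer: √53755/520 ≈ 0.44587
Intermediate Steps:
W(L) = 1/(4*L) (W(L) = 1/(L + 3*L) = 1/(4*L))
K(s) = 5 (K(s) = 3 + (1 + 1) = 3 + 2 = 5)
√(V(K(-26)) + W(-208)) = √(1/5 + (¼)/(-208)) = √(⅕ + (¼)*(-1/208)) = √(⅕ - 1/832) = √(827/4160) = √53755/520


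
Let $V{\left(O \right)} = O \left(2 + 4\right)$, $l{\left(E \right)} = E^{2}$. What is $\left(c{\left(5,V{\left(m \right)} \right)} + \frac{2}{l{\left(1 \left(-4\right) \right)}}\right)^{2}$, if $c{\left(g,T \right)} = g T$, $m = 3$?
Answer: $\frac{519841}{64} \approx 8122.5$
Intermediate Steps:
$V{\left(O \right)} = 6 O$ ($V{\left(O \right)} = O 6 = 6 O$)
$c{\left(g,T \right)} = T g$
$\left(c{\left(5,V{\left(m \right)} \right)} + \frac{2}{l{\left(1 \left(-4\right) \right)}}\right)^{2} = \left(6 \cdot 3 \cdot 5 + \frac{2}{\left(1 \left(-4\right)\right)^{2}}\right)^{2} = \left(18 \cdot 5 + \frac{2}{\left(-4\right)^{2}}\right)^{2} = \left(90 + \frac{2}{16}\right)^{2} = \left(90 + 2 \cdot \frac{1}{16}\right)^{2} = \left(90 + \frac{1}{8}\right)^{2} = \left(\frac{721}{8}\right)^{2} = \frac{519841}{64}$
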